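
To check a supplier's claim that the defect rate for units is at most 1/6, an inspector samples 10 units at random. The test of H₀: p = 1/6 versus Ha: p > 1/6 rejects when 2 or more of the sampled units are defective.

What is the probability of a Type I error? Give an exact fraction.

10389767/20155392

α = P(reject H₀ | H₀ true) = P(Y ≥ 2 | p = 1/6), Y ~ Binomial(10, 1/6).
α = 1 − P(Y ≤ 1) = 1 − 9765625/20155392 = 10389767/20155392.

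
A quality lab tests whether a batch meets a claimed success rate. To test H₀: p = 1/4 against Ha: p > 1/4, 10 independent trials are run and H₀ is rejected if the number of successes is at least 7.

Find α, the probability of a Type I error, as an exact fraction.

Under H₀, K ~ Binomial(10, 1/4), and α = P(K ≥ 7).
Adding the binomial terms for j = 7 through 10 with p = 1/4 yields 919/262144.

919/262144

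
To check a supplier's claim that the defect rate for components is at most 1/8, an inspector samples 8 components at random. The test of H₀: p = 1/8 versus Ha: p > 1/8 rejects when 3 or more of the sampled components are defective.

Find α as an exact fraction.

α = P(reject H₀ | H₀ true) = P(K ≥ 3 | p = 1/8), K ~ Binomial(8, 1/8).
α = 1 − P(K ≤ 2) = 1 − 15647317/16777216 = 1129899/16777216.

1129899/16777216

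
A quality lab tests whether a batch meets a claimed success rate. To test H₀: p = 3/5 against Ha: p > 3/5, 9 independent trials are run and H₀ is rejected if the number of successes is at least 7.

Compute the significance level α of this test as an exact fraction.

452709/1953125

Under H₀, X ~ Binomial(9, 3/5), and α = P(X ≥ 7).
Summing C(9,j)(3/5)^j(2/5)^{9−j} for j = 7,…,9 gives 452709/1953125.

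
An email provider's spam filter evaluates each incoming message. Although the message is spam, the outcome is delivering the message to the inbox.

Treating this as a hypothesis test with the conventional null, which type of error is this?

The null hypothesis here is that the message is legitimate (not spam).
'Delivering the message to the inbox' corresponds to failing to reject H₀.
H₀ was not rejected but H₀ is false — a Type II error (false negative).

Type II error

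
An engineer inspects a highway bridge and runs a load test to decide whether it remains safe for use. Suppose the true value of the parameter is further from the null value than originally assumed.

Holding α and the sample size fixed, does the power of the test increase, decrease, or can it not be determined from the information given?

It increases.

The further the true parameter sits from the null value, the more of the Ha sampling distribution falls in the rejection region.
Since power = 1 − β and β decreases, power increases.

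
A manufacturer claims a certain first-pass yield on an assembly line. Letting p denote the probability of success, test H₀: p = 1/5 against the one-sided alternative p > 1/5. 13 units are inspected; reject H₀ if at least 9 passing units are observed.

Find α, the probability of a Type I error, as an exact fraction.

Under H₀, Y ~ Binomial(13, 1/5), and α = P(Y ≥ 9).
Adding the binomial terms for j = 9 through 13 with p = 1/5 yields 40529/244140625.

40529/244140625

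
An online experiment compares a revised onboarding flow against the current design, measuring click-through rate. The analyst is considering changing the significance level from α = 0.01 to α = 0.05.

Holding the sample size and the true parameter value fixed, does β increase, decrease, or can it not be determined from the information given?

It decreases.

With a larger α the critical value moves toward the center, so more of the Ha sampling distribution lies in the rejection region.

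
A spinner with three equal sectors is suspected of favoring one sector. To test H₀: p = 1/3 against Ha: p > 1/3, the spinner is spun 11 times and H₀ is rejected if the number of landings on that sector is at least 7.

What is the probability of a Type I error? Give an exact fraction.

2281/59049

α = P(reject H₀ | H₀ true) = P(X ≥ 7 | p = 1/3), with X ~ Binomial(11, 1/3).
P(X ≥ 7) = Σ_{j=7}^{11} C(11,j)·(1/3)^j·(2/3)^{11-j} = 2281/59049.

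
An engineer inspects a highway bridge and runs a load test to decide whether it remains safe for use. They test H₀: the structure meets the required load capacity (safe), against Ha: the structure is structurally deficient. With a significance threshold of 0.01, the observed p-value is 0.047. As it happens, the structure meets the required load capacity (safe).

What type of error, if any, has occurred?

Since p = 0.047 ≥ α = 0.01, H₀ is not rejected.
H₀ is true (actually the structure meets the required load capacity (safe)).
The decision matches the true state — no error.

No error — this is a correct decision.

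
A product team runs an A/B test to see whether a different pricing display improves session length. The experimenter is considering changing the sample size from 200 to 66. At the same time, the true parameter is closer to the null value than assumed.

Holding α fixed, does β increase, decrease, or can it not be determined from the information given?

Reducing n widens both sampling distributions, so the test has less ability to distinguish Ha from H₀. A smaller departure from H₀ means the test statistic under Ha is distributed closer to where it would be under H₀; rejection becomes less likely. Both changes push β in the same direction.

It increases.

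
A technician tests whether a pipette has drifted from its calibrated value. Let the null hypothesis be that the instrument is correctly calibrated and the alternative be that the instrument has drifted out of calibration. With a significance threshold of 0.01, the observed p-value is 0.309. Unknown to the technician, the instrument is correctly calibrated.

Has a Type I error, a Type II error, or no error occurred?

No error — this is a correct decision.

Since p = 0.309 ≥ α = 0.01, H₀ is not rejected.
H₀ is true (actually the instrument is correctly calibrated).
The decision matches the true state — no error.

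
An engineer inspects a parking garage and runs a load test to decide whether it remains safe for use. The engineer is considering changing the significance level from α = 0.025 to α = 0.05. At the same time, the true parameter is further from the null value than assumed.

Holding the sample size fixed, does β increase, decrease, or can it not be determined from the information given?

A larger α widens the rejection region, so when the alternative is true more outcomes lead to rejection — failing to reject becomes less likely. A bigger departure from H₀ is easier for the test to detect, so it fails to reject less often. Both changes push β in the same direction.

It decreases.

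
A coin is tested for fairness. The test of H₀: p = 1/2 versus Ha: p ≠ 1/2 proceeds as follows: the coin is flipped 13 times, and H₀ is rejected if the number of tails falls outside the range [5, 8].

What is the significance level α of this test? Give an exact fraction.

1093/4096

The significance level is the null-hypothesis probability of the rejection region {≤4} ∪ {≥9}.
By symmetry, α = 2·P(S ≤ 4) = 2·(1 + 13 + 78 + 286 + 715)/8192 = 2186/8192 = 1093/4096.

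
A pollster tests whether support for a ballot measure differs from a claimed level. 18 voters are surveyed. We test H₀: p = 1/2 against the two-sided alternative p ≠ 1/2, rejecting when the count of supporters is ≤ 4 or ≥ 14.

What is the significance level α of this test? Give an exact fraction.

The significance level is the null-hypothesis probability of the rejection region {≤4} ∪ {≥14}.
The two tails are symmetric, so α = 2·(1 + 18 + 153 + 816 + 3060)/2^18 = 8096/262144 = 253/8192.

253/8192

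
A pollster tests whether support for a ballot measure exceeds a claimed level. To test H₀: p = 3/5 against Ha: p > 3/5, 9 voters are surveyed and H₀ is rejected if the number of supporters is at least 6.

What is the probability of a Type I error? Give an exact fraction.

The Type I error probability is α = P(Y ≥ 6) computed under H₀, where Y ~ Binomial(9, 3/5).
Adding the binomial terms for j = 6 through 9 with p = 3/5 yields 942597/1953125.

942597/1953125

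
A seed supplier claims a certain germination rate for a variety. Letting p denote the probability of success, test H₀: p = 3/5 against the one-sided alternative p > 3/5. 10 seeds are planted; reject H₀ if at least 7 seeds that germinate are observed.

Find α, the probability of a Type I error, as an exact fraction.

Under H₀, Y ~ Binomial(10, 3/5), and α = P(Y ≥ 7).
P(Y ≥ 7) = Σ_{j=7}^{10} C(10,j)·(3/5)^j·(2/5)^{10-j} = 3733209/9765625.

3733209/9765625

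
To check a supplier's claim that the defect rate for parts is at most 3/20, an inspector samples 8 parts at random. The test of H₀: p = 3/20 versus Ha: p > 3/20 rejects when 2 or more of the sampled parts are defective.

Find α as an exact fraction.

8776114407/25600000000

Under H₀, Y ~ Binomial(8, 3/20); the Type I error rate is P(Y ≥ 2).
Computing the lower-tail complement: 1 − 16823885593/25600000000 = 8776114407/25600000000.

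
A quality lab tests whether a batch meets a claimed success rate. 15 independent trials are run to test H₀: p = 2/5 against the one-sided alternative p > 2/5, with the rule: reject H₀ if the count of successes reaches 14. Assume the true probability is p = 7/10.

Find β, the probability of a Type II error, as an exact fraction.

241183100052963/250000000000000

β = P(fail to reject H₀ | Ha true) = P(K ≤ 13 | p = 7/10), K ~ Binomial(15, 7/10).
Adding the binomial probabilities P(K=0)+…+P(K=13) at p = 7/10 gives 241183100052963/250000000000000.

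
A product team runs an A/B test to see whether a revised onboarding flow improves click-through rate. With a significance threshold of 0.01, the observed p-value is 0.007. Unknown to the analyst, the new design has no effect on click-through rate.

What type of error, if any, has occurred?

Type I error

The conventional null hypothesis is that the new design has no effect on click-through rate.
Since p = 0.007 < α = 0.01, H₀ is rejected.
H₀ is true (actually the new design has no effect on click-through rate).
Rejecting a true H₀ is a Type I error.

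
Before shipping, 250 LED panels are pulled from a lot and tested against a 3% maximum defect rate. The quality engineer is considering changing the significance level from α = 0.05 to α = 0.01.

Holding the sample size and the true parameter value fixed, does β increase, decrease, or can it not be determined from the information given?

It increases.

Tightening α shrinks the rejection region. When Ha holds, fewer sample outcomes clear the stricter threshold, so more fall in the acceptance region.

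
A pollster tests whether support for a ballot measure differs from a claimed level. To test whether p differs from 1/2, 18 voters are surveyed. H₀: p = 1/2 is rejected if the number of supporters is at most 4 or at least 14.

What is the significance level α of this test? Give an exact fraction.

253/8192

α = P(X ≤ 4 or X ≥ 14 | p = 1/2), X ~ Binomial(18, 1/2).
Each tail has probability (1 + 18 + 153 + 816 + 3060)/262144; doubling gives α = 8096/262144 = 253/8192.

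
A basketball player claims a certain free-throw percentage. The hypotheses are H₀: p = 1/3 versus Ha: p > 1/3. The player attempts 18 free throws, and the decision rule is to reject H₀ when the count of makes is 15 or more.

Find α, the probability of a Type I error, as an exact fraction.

α = P(reject H₀ | H₀ true) = P(Y ≥ 15 | p = 1/3), with Y ~ Binomial(18, 1/3).
P(Y ≥ 15) = Σ_{j=15}^{18} C(18,j)·(1/3)^j·(2/3)^{18-j} = 7177/387420489.

7177/387420489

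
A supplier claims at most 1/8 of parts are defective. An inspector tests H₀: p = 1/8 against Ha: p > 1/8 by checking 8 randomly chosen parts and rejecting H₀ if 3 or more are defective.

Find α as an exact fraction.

The significance level is the probability, assuming p = 1/8, of seeing 3 or more defectives in 8 draws.
α = 1 − P(Y ≤ 2) = 1 − 15647317/16777216 = 1129899/16777216.

1129899/16777216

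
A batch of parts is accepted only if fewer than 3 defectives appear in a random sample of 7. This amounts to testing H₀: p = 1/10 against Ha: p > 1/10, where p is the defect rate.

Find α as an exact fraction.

Under H₀, K ~ Binomial(7, 1/10); the Type I error rate is P(K ≥ 3).
α = 1 − P(K ≤ 2) = 1 − 1948617/2000000 = 51383/2000000.

51383/2000000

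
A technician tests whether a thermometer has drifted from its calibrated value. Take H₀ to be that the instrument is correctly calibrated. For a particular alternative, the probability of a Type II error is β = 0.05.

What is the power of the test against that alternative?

Power = 1 − β = 1 − 0.05 = 0.95.

0.95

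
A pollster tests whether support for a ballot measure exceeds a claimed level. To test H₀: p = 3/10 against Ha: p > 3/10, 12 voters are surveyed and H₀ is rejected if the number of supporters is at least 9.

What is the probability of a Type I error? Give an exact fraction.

338331087/200000000000

α = P(reject H₀ | H₀ true) = P(S ≥ 9 | p = 3/10), with S ~ Binomial(12, 3/10).
Summing C(12,j)(3/10)^j(7/10)^{12−j} for j = 9,…,12 gives 338331087/200000000000.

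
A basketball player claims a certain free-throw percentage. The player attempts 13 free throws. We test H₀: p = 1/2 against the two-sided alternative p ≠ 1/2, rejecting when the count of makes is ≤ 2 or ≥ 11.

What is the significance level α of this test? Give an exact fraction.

23/1024

Under H₀, Y ~ Binomial(13, 1/2); α is the probability of landing in either tail, P(Y ≤ 2) + P(Y ≥ 11).
Each tail has probability (1 + 13 + 78)/8192; doubling gives α = 184/8192 = 23/1024.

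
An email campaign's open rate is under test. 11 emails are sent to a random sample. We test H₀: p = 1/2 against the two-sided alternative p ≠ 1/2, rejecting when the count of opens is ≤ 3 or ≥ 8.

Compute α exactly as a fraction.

29/128

α = P(K ≤ 3 or K ≥ 8 | p = 1/2), K ~ Binomial(11, 1/2).
The two tails are symmetric, so α = 2·(1 + 11 + 55 + 165)/2^11 = 464/2048 = 29/128.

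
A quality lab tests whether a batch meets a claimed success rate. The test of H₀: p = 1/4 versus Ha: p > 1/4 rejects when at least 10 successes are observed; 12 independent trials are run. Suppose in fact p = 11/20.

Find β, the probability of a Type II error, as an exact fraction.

784677287856069/819200000000000

β = P(fail to reject H₀ | Ha true) = P(S ≤ 9 | p = 11/20), S ~ Binomial(12, 11/20).
Adding the binomial probabilities P(S=0)+…+P(S=9) at p = 11/20 gives 784677287856069/819200000000000.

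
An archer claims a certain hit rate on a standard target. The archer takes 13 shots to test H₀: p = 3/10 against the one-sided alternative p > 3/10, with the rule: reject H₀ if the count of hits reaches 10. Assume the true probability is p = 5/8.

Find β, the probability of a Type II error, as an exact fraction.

107331531597/137438953472

β = P(fail to reject H₀ | Ha true) = P(S ≤ 9 | p = 5/8), S ~ Binomial(13, 5/8).
Equivalently, β = 1 − P(S ≥ 10) = 107331531597/137438953472.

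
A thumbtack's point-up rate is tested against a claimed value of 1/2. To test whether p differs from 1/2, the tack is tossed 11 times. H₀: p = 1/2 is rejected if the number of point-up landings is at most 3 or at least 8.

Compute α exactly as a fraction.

Under H₀, Y ~ Binomial(11, 1/2); α is the probability of landing in either tail, P(Y ≤ 3) + P(Y ≥ 8).
Each tail has probability (1 + 11 + 55 + 165)/2048; doubling gives α = 464/2048 = 29/128.

29/128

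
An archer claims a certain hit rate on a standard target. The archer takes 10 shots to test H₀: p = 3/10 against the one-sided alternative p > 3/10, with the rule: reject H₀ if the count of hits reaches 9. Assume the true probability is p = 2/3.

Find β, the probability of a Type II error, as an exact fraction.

A Type II error is failing to reject when Ha holds: with p = 2/3, β = P(Y ≤ 8).
Summing C(10,j)·(2/3)^j·(1/3)^{10-j} for j = 0..8 gives 17635/19683.

17635/19683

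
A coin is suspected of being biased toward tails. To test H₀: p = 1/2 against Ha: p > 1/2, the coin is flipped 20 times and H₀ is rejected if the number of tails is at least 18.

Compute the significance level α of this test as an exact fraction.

211/1048576

α = P(reject H₀ | H₀ true) = P(X ≥ 18 | p = 1/2), with X ~ Binomial(20, 1/2).
P(X ≥ 18) = [C(20,18) + C(20,19) + C(20,20)] / 2^20 = (190 + 20 + 1) / 1048576 = 211/1048576.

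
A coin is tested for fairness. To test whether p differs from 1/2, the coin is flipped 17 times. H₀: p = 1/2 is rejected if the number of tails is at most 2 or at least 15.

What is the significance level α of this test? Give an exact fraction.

77/32768

Under H₀, K ~ Binomial(17, 1/2); α is the probability of landing in either tail, P(K ≤ 2) + P(K ≥ 15).
By symmetry, α = 2·P(K ≤ 2) = 2·(1 + 17 + 136)/131072 = 308/131072 = 77/32768.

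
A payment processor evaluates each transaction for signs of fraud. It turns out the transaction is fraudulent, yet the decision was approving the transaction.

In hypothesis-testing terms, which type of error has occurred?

The null hypothesis here is that the transaction is legitimate.
'Approving the transaction' corresponds to failing to reject H₀.
H₀ was not rejected but H₀ is false — a Type II error (false negative).

Type II error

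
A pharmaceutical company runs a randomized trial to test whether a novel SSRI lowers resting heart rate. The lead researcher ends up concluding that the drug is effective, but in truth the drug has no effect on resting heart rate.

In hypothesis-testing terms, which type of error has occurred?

The null hypothesis here is that the drug has no effect on resting heart rate.
'Concluding that the drug is effective' corresponds to rejecting H₀.
H₀ was rejected but H₀ is true — a Type I error (false positive).

Type I error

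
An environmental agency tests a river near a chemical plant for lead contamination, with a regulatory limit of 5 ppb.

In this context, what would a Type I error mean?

A Type I error would mean concluding that the lead concentration exceeds 5 ppb when in fact the lead concentration is at or below 5 ppb (safe).

With the conventional null hypothesis that the lead concentration is at or below 5 ppb (safe):
A Type I error is rejecting H₀ when H₀ is true.
Here that means declaring the site contaminated and ordering remediation when actually the lead concentration is at or below 5 ppb (safe).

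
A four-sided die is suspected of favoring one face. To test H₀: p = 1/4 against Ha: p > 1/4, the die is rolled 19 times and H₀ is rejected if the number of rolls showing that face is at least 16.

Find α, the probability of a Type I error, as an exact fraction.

α = P(reject H₀ | H₀ true) = P(S ≥ 16 | p = 1/4), with S ~ Binomial(19, 1/4).
Adding the binomial terms for j = 16 through 19 with p = 1/4 yields 1735/17179869184.

1735/17179869184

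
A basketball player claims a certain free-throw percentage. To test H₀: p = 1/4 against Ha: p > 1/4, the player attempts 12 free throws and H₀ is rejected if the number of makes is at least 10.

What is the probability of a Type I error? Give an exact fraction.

631/16777216

The Type I error probability is α = P(X ≥ 10) computed under H₀, where X ~ Binomial(12, 1/4).
Adding the binomial terms for j = 10 through 12 with p = 1/4 yields 631/16777216.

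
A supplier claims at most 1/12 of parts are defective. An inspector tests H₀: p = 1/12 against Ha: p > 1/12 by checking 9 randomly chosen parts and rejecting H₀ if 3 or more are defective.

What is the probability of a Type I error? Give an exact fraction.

Under H₀, S ~ Binomial(9, 1/12); the Type I error rate is P(S ≥ 3).
Via the complement, α = 1 − Σ_{j=0}^{2} C(9,j)(1/12)^j(11/12)^{9-j} = 668221/20155392.

668221/20155392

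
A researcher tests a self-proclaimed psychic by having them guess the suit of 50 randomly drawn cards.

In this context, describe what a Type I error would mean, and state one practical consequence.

A Type I error would mean concluding that the subject performs better than chance when in fact the subject is guessing at random (p = 1/4). Consequence: a lucky guesser is credited with psychic ability.

With the conventional null hypothesis that the subject is guessing at random (p = 1/4):
A Type I error is rejecting H₀ when H₀ is true.
Here that means concluding the subject has some ability beyond chance when actually the subject is guessing at random (p = 1/4).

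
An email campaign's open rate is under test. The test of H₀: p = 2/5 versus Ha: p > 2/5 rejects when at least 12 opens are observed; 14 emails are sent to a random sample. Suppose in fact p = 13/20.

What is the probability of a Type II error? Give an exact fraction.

A Type II error is failing to reject when Ha holds: with p = 13/20, β = P(Y ≤ 11).
Summing C(14,j)·(13/20)^j·(7/20)^{14-j} for j = 0..11 gives 750447350803558569/819200000000000000.

750447350803558569/819200000000000000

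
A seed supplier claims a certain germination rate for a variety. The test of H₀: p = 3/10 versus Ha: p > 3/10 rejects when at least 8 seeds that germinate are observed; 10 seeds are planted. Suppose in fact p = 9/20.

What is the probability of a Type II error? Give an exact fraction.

2489876891491/2560000000000

β = P(fail to reject H₀ | Ha true) = P(X ≤ 7 | p = 9/20), X ~ Binomial(10, 9/20).
Summing C(10,j)·(9/20)^j·(11/20)^{10-j} for j = 0..7 gives 2489876891491/2560000000000.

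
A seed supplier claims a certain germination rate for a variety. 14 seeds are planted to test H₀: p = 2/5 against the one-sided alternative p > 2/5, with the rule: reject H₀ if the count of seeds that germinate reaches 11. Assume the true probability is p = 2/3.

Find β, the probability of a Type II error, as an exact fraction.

3533689/4782969

A Type II error is failing to reject when Ha holds: with p = 2/3, β = P(K ≤ 10).
Summing C(14,j)·(2/3)^j·(1/3)^{14-j} for j = 0..10 gives 3533689/4782969.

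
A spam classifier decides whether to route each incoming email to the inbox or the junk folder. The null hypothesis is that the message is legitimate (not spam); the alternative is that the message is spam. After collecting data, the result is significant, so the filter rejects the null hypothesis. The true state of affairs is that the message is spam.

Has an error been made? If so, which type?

No error (correct decision).

The test rejected a false H₀ — the decision matches the true state.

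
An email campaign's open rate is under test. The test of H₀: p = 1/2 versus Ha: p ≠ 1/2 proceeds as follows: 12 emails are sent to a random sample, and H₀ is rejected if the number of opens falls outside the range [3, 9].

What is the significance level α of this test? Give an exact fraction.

79/2048

The significance level is the null-hypothesis probability of the rejection region {≤2} ∪ {≥10}.
By symmetry, α = 2·P(X ≤ 2) = 2·(1 + 12 + 66)/4096 = 158/4096 = 79/2048.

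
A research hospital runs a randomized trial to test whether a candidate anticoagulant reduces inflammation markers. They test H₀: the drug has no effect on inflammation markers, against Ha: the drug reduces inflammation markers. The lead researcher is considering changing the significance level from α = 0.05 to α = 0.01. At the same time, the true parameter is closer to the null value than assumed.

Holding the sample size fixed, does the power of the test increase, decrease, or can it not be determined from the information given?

Lowering α raises the bar for rejection; under Ha, the test now fails to reject on outcomes it previously would have rejected. A smaller departure from H₀ means the test statistic under Ha is distributed closer to where it would be under H₀; rejection becomes less likely. Both changes push β in the same direction.
Since power = 1 − β and β increases, power decreases.

It decreases.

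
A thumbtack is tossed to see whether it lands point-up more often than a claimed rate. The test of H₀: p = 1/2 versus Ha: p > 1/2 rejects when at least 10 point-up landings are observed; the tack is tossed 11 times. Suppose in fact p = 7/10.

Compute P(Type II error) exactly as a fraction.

2217524751/2500000000

A Type II error is failing to reject when Ha holds: with p = 7/10, β = P(K ≤ 9).
Equivalently, β = 1 − P(K ≥ 10) = 2217524751/2500000000.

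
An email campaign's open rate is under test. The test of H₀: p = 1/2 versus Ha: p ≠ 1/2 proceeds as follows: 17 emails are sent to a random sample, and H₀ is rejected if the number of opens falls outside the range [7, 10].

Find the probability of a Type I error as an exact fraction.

10889/32768

Under H₀, Y ~ Binomial(17, 1/2); α is the probability of landing in either tail, P(Y ≤ 6) + P(Y ≥ 11).
By symmetry, α = 2·P(Y ≤ 6) = 2·(1 + 17 + 136 + 680 + 2380 + 6188 + 12376)/131072 = 43556/131072 = 10889/32768.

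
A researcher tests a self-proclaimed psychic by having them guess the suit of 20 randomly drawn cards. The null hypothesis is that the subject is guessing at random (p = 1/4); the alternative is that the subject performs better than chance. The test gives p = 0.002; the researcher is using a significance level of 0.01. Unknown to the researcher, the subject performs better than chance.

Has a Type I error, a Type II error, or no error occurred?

Since p = 0.002 < α = 0.01, H₀ is rejected.
H₀ is false (actually the subject performs better than chance).
The decision matches the true state — no error.

No error (correct decision).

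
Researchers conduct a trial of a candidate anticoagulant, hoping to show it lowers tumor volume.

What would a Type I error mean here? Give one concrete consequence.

A Type I error would mean concluding that the drug lowers tumor volume when in fact the drug has no effect on tumor volume. Consequence: patients are switched from working treatments to one that does nothing.

With the conventional null hypothesis that the drug has no effect on tumor volume:
A Type I error is rejecting H₀ when H₀ is true.
Here that means concluding that the drug is effective when actually the drug has no effect on tumor volume.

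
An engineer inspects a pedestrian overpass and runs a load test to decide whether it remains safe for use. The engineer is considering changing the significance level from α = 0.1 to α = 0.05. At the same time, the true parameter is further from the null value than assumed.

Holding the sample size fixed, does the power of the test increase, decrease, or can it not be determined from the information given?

Cannot be determined from the information given.

The first change alone would make β increase; the second alone would make β decrease. Which effect dominates depends on the magnitudes, which are not given.
Since power = 1 − β, the effect on power is likewise indeterminate.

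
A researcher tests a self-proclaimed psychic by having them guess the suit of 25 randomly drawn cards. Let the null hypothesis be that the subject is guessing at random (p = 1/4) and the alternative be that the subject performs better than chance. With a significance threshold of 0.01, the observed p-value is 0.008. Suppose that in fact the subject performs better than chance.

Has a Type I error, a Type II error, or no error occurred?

Since p = 0.008 < α = 0.01, H₀ is rejected.
H₀ is false (actually the subject performs better than chance).
The decision matches the true state — no error.

No error — this is a correct decision.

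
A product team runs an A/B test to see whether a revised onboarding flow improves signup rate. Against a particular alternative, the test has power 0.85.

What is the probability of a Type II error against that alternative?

0.15

Power = 1 − β, so β = 1 − 0.85 = 0.15.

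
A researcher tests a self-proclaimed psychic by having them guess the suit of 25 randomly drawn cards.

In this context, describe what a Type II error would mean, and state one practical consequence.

With the conventional null hypothesis that the subject is guessing at random (p = 1/4):
A Type II error is failing to reject H₀ when H₀ is false.
Here that means concluding there is no evidence of ability when actually the subject performs better than chance.

A Type II error would mean concluding that the subject is guessing at random (p = 1/4) (or at least failing to establish that the subject performs better than chance) when in fact the subject performs better than chance. Consequence: genuine ability (if it existed) would go unrecognized.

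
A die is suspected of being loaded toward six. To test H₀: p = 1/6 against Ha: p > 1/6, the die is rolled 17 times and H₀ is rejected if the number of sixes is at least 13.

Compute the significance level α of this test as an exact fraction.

787993/8463329722368

The Type I error probability is α = P(K ≥ 13) computed under H₀, where K ~ Binomial(17, 1/6).
P(K ≥ 13) = Σ_{j=13}^{17} C(17,j)·(1/6)^j·(5/6)^{17-j} = 787993/8463329722368.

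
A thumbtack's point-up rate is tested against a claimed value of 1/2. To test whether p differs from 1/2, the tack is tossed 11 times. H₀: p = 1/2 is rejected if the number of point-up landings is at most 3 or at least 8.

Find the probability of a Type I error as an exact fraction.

α = P(K ≤ 3 or K ≥ 8 | p = 1/2), K ~ Binomial(11, 1/2).
Each tail has probability (1 + 11 + 55 + 165)/2048; doubling gives α = 464/2048 = 29/128.

29/128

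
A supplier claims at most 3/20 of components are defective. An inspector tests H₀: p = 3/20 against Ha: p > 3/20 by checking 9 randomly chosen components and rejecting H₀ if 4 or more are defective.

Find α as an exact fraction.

4343234013/128000000000

The significance level is the probability, assuming p = 3/20, of seeing 4 or more defectives in 9 draws.
Computing the lower-tail complement: 1 − 123656765987/128000000000 = 4343234013/128000000000.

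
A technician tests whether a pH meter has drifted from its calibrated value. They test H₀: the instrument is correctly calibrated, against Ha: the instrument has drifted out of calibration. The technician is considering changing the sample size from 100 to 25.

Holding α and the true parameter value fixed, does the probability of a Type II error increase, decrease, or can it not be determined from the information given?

It increases.

Reducing n widens both sampling distributions, so the test has less ability to distinguish Ha from H₀.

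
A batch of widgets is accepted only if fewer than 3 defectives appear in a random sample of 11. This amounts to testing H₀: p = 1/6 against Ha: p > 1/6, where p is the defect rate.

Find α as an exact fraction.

3671303/13436928

α = P(reject H₀ | H₀ true) = P(K ≥ 3 | p = 1/6), K ~ Binomial(11, 1/6).
Via the complement, α = 1 − Σ_{j=0}^{2} C(11,j)(1/6)^j(5/6)^{11-j} = 3671303/13436928.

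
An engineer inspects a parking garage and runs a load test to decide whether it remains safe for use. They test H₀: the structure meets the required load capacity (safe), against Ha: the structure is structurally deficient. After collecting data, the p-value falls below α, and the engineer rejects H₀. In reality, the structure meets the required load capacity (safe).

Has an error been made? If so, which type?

Type I error

H₀ was rejected, but H₀ is actually true.
Rejecting a true null hypothesis is a Type I error (false positive).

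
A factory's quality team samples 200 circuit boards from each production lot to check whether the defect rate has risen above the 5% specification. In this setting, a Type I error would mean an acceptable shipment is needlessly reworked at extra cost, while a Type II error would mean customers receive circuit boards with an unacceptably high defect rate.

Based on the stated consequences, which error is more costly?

Type II error

The Type II consequence (customers receive circuit boards with an unacceptably high defect rate) is more severe than the Type I consequence (an acceptable shipment is needlessly reworked at extra cost).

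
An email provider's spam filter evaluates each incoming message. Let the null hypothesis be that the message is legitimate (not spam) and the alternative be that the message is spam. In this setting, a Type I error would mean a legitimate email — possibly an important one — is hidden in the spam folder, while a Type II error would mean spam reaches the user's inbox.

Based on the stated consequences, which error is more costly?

The Type I consequence (a legitimate email — possibly an important one — is hidden in the spam folder) is more severe than the Type II consequence (spam reaches the user's inbox).

Type I error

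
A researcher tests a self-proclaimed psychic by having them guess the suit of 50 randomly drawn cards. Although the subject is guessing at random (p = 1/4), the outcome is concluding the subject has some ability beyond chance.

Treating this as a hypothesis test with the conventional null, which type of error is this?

The null hypothesis here is that the subject is guessing at random (p = 1/4).
'Concluding the subject has some ability beyond chance' corresponds to rejecting H₀.
H₀ was rejected but H₀ is true — a Type I error (false positive).

Type I error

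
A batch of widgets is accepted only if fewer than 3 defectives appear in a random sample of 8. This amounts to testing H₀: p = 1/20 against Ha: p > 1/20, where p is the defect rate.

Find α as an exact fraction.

α = P(reject H₀ | H₀ true) = P(K ≥ 3 | p = 1/20), K ~ Binomial(8, 1/20).
Via the complement, α = 1 − Σ_{j=0}^{2} C(8,j)(1/20)^j(19/20)^{8-j} = 148178379/25600000000.

148178379/25600000000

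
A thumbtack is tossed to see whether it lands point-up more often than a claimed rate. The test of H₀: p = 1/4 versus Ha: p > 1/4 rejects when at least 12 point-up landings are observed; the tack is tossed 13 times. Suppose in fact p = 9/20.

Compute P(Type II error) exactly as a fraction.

A Type II error is failing to reject when Ha holds: with p = 9/20, β = P(Y ≤ 11).
Summing C(13,j)·(9/20)^j·(11/20)^{13-j} for j = 0..11 gives 10234633838806861/10240000000000000.

10234633838806861/10240000000000000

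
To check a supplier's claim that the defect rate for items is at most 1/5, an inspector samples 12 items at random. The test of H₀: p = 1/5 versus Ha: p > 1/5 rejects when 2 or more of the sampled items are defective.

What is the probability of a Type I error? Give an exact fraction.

177031761/244140625

α = P(reject H₀ | H₀ true) = P(S ≥ 2 | p = 1/5), S ~ Binomial(12, 1/5).
Computing the lower-tail complement: 1 − 67108864/244140625 = 177031761/244140625.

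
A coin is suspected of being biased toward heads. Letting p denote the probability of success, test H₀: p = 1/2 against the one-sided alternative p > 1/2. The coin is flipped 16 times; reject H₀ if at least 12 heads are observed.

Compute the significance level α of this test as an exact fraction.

The Type I error probability is α = P(K ≥ 12) computed under H₀, where K ~ Binomial(16, 1/2).
That's C(16,12) + C(16,13) + C(16,14) + C(16,15) + C(16,16) over 2^16, i.e. (1820 + 560 + 120 + 16 + 1)/65536 = 2517/65536.

2517/65536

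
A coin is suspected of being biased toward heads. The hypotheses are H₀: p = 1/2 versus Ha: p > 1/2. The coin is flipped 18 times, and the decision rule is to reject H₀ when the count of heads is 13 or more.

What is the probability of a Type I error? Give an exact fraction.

The Type I error probability is α = P(X ≥ 13) computed under H₀, where X ~ Binomial(18, 1/2).
That's C(18,13) + C(18,14) + C(18,15) + C(18,16) + C(18,17) + C(18,18) over 2^18, i.e. (8568 + 3060 + 816 + 153 + 18 + 1)/262144 = 12616/262144 = 1577/32768.

1577/32768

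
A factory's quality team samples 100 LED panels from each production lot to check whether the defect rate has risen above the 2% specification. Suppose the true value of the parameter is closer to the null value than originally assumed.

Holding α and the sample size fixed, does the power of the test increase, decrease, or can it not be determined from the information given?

It decreases.

A smaller departure from H₀ means the test statistic under Ha is distributed closer to where it would be under H₀; rejection becomes less likely.
Since power = 1 − β and β increases, power decreases.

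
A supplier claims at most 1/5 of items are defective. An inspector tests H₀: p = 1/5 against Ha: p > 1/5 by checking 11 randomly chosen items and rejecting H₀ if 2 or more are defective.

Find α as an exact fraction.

6619897/9765625

α = P(reject H₀ | H₀ true) = P(X ≥ 2 | p = 1/5), X ~ Binomial(11, 1/5).
α = 1 − P(X ≤ 1) = 1 − 3145728/9765625 = 6619897/9765625.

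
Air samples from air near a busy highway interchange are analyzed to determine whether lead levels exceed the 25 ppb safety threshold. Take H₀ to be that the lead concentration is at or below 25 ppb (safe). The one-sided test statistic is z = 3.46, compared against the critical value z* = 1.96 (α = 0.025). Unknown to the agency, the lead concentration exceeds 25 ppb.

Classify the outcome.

Since z = 3.46 > z* = 1.96, H₀ is rejected.
H₀ is false (actually the lead concentration exceeds 25 ppb).
The decision matches the true state — no error.

No error — this is a correct decision.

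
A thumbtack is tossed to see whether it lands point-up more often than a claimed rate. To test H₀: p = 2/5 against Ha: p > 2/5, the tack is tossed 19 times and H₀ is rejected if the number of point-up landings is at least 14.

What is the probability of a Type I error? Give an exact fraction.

58514210816/19073486328125

The Type I error probability is α = P(S ≥ 14) computed under H₀, where S ~ Binomial(19, 2/5).
Adding the binomial terms for j = 14 through 19 with p = 2/5 yields 58514210816/19073486328125.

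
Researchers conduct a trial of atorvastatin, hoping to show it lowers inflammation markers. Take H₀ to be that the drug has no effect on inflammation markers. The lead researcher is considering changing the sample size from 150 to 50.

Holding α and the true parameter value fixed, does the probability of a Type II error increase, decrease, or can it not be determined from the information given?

A smaller sample increases the standard error, so the sampling distributions under H₀ and Ha overlap more.

It increases.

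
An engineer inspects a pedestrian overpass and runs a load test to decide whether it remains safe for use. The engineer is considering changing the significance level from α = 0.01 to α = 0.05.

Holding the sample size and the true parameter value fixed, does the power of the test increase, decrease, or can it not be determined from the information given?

A larger α widens the rejection region, so when the alternative is true more outcomes lead to rejection — failing to reject becomes less likely.
Since power = 1 − β and β decreases, power increases.

It increases.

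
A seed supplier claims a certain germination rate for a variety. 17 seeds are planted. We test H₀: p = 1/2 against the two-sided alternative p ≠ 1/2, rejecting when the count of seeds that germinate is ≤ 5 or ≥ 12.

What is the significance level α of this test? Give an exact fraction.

Under H₀, S ~ Binomial(17, 1/2); α is the probability of landing in either tail, P(S ≤ 5) + P(S ≥ 12).
The two tails are symmetric, so α = 2·(1 + 17 + 136 + 680 + 2380 + 6188)/2^17 = 18804/131072 = 4701/32768.

4701/32768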